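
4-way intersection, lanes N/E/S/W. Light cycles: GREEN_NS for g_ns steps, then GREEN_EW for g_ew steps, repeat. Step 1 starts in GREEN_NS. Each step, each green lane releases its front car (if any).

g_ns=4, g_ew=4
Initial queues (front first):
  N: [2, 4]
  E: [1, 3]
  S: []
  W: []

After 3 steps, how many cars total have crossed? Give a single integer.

Answer: 2

Derivation:
Step 1 [NS]: N:car2-GO,E:wait,S:empty,W:wait | queues: N=1 E=2 S=0 W=0
Step 2 [NS]: N:car4-GO,E:wait,S:empty,W:wait | queues: N=0 E=2 S=0 W=0
Step 3 [NS]: N:empty,E:wait,S:empty,W:wait | queues: N=0 E=2 S=0 W=0
Cars crossed by step 3: 2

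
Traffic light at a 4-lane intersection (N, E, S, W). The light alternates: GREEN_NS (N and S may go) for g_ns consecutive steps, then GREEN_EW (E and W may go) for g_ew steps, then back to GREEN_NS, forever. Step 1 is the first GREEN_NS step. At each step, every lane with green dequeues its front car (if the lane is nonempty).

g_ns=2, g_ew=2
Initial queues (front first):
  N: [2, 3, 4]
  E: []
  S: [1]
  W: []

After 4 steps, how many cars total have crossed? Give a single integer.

Step 1 [NS]: N:car2-GO,E:wait,S:car1-GO,W:wait | queues: N=2 E=0 S=0 W=0
Step 2 [NS]: N:car3-GO,E:wait,S:empty,W:wait | queues: N=1 E=0 S=0 W=0
Step 3 [EW]: N:wait,E:empty,S:wait,W:empty | queues: N=1 E=0 S=0 W=0
Step 4 [EW]: N:wait,E:empty,S:wait,W:empty | queues: N=1 E=0 S=0 W=0
Cars crossed by step 4: 3

Answer: 3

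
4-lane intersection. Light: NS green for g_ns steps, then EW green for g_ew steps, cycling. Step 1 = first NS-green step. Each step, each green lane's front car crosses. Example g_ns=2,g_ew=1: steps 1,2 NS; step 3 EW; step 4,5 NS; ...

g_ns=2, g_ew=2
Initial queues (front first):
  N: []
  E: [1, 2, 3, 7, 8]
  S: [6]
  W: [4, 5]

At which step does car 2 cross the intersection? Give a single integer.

Step 1 [NS]: N:empty,E:wait,S:car6-GO,W:wait | queues: N=0 E=5 S=0 W=2
Step 2 [NS]: N:empty,E:wait,S:empty,W:wait | queues: N=0 E=5 S=0 W=2
Step 3 [EW]: N:wait,E:car1-GO,S:wait,W:car4-GO | queues: N=0 E=4 S=0 W=1
Step 4 [EW]: N:wait,E:car2-GO,S:wait,W:car5-GO | queues: N=0 E=3 S=0 W=0
Step 5 [NS]: N:empty,E:wait,S:empty,W:wait | queues: N=0 E=3 S=0 W=0
Step 6 [NS]: N:empty,E:wait,S:empty,W:wait | queues: N=0 E=3 S=0 W=0
Step 7 [EW]: N:wait,E:car3-GO,S:wait,W:empty | queues: N=0 E=2 S=0 W=0
Step 8 [EW]: N:wait,E:car7-GO,S:wait,W:empty | queues: N=0 E=1 S=0 W=0
Step 9 [NS]: N:empty,E:wait,S:empty,W:wait | queues: N=0 E=1 S=0 W=0
Step 10 [NS]: N:empty,E:wait,S:empty,W:wait | queues: N=0 E=1 S=0 W=0
Step 11 [EW]: N:wait,E:car8-GO,S:wait,W:empty | queues: N=0 E=0 S=0 W=0
Car 2 crosses at step 4

4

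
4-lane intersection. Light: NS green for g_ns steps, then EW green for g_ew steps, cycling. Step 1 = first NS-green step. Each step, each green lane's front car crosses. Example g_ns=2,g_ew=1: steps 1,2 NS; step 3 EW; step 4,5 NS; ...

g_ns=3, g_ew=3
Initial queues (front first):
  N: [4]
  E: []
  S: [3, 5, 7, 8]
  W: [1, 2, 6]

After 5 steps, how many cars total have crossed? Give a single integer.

Answer: 6

Derivation:
Step 1 [NS]: N:car4-GO,E:wait,S:car3-GO,W:wait | queues: N=0 E=0 S=3 W=3
Step 2 [NS]: N:empty,E:wait,S:car5-GO,W:wait | queues: N=0 E=0 S=2 W=3
Step 3 [NS]: N:empty,E:wait,S:car7-GO,W:wait | queues: N=0 E=0 S=1 W=3
Step 4 [EW]: N:wait,E:empty,S:wait,W:car1-GO | queues: N=0 E=0 S=1 W=2
Step 5 [EW]: N:wait,E:empty,S:wait,W:car2-GO | queues: N=0 E=0 S=1 W=1
Cars crossed by step 5: 6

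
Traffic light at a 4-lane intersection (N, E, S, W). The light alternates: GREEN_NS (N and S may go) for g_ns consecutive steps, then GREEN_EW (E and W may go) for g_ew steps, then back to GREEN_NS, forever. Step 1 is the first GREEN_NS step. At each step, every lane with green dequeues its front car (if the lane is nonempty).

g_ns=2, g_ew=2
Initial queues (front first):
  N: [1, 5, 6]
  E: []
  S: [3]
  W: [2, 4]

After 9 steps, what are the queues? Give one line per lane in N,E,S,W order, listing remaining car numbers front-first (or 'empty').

Step 1 [NS]: N:car1-GO,E:wait,S:car3-GO,W:wait | queues: N=2 E=0 S=0 W=2
Step 2 [NS]: N:car5-GO,E:wait,S:empty,W:wait | queues: N=1 E=0 S=0 W=2
Step 3 [EW]: N:wait,E:empty,S:wait,W:car2-GO | queues: N=1 E=0 S=0 W=1
Step 4 [EW]: N:wait,E:empty,S:wait,W:car4-GO | queues: N=1 E=0 S=0 W=0
Step 5 [NS]: N:car6-GO,E:wait,S:empty,W:wait | queues: N=0 E=0 S=0 W=0

N: empty
E: empty
S: empty
W: empty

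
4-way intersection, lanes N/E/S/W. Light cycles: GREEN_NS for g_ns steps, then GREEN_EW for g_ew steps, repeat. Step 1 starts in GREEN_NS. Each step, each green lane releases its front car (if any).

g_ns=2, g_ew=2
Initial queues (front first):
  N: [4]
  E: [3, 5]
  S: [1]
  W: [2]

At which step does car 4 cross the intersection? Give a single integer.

Step 1 [NS]: N:car4-GO,E:wait,S:car1-GO,W:wait | queues: N=0 E=2 S=0 W=1
Step 2 [NS]: N:empty,E:wait,S:empty,W:wait | queues: N=0 E=2 S=0 W=1
Step 3 [EW]: N:wait,E:car3-GO,S:wait,W:car2-GO | queues: N=0 E=1 S=0 W=0
Step 4 [EW]: N:wait,E:car5-GO,S:wait,W:empty | queues: N=0 E=0 S=0 W=0
Car 4 crosses at step 1

1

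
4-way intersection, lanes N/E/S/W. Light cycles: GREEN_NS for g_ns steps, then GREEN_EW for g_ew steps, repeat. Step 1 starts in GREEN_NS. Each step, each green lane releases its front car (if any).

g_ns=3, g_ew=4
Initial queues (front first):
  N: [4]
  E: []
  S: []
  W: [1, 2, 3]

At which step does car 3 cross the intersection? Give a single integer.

Step 1 [NS]: N:car4-GO,E:wait,S:empty,W:wait | queues: N=0 E=0 S=0 W=3
Step 2 [NS]: N:empty,E:wait,S:empty,W:wait | queues: N=0 E=0 S=0 W=3
Step 3 [NS]: N:empty,E:wait,S:empty,W:wait | queues: N=0 E=0 S=0 W=3
Step 4 [EW]: N:wait,E:empty,S:wait,W:car1-GO | queues: N=0 E=0 S=0 W=2
Step 5 [EW]: N:wait,E:empty,S:wait,W:car2-GO | queues: N=0 E=0 S=0 W=1
Step 6 [EW]: N:wait,E:empty,S:wait,W:car3-GO | queues: N=0 E=0 S=0 W=0
Car 3 crosses at step 6

6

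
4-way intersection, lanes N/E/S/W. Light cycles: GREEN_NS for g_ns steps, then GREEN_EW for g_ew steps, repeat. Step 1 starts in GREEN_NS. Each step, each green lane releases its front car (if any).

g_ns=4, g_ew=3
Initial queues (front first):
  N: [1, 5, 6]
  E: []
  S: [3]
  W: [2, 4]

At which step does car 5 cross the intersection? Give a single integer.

Step 1 [NS]: N:car1-GO,E:wait,S:car3-GO,W:wait | queues: N=2 E=0 S=0 W=2
Step 2 [NS]: N:car5-GO,E:wait,S:empty,W:wait | queues: N=1 E=0 S=0 W=2
Step 3 [NS]: N:car6-GO,E:wait,S:empty,W:wait | queues: N=0 E=0 S=0 W=2
Step 4 [NS]: N:empty,E:wait,S:empty,W:wait | queues: N=0 E=0 S=0 W=2
Step 5 [EW]: N:wait,E:empty,S:wait,W:car2-GO | queues: N=0 E=0 S=0 W=1
Step 6 [EW]: N:wait,E:empty,S:wait,W:car4-GO | queues: N=0 E=0 S=0 W=0
Car 5 crosses at step 2

2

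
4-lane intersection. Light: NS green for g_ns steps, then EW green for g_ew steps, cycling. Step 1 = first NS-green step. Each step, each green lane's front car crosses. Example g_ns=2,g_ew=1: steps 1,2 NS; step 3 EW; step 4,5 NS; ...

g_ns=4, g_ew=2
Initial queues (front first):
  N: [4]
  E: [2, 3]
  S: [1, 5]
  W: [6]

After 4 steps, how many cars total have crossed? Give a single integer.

Step 1 [NS]: N:car4-GO,E:wait,S:car1-GO,W:wait | queues: N=0 E=2 S=1 W=1
Step 2 [NS]: N:empty,E:wait,S:car5-GO,W:wait | queues: N=0 E=2 S=0 W=1
Step 3 [NS]: N:empty,E:wait,S:empty,W:wait | queues: N=0 E=2 S=0 W=1
Step 4 [NS]: N:empty,E:wait,S:empty,W:wait | queues: N=0 E=2 S=0 W=1
Cars crossed by step 4: 3

Answer: 3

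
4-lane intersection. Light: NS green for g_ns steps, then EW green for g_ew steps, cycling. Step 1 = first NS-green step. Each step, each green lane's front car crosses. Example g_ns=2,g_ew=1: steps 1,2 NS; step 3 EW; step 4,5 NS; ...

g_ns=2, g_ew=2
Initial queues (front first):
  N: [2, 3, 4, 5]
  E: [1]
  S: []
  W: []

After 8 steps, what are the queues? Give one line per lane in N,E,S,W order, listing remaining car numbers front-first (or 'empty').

Step 1 [NS]: N:car2-GO,E:wait,S:empty,W:wait | queues: N=3 E=1 S=0 W=0
Step 2 [NS]: N:car3-GO,E:wait,S:empty,W:wait | queues: N=2 E=1 S=0 W=0
Step 3 [EW]: N:wait,E:car1-GO,S:wait,W:empty | queues: N=2 E=0 S=0 W=0
Step 4 [EW]: N:wait,E:empty,S:wait,W:empty | queues: N=2 E=0 S=0 W=0
Step 5 [NS]: N:car4-GO,E:wait,S:empty,W:wait | queues: N=1 E=0 S=0 W=0
Step 6 [NS]: N:car5-GO,E:wait,S:empty,W:wait | queues: N=0 E=0 S=0 W=0

N: empty
E: empty
S: empty
W: empty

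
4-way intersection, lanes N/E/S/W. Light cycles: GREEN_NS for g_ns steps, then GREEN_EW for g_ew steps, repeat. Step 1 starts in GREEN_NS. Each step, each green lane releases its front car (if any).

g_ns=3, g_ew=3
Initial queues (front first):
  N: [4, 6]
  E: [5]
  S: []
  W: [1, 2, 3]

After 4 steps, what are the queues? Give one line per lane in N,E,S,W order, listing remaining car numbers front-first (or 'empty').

Step 1 [NS]: N:car4-GO,E:wait,S:empty,W:wait | queues: N=1 E=1 S=0 W=3
Step 2 [NS]: N:car6-GO,E:wait,S:empty,W:wait | queues: N=0 E=1 S=0 W=3
Step 3 [NS]: N:empty,E:wait,S:empty,W:wait | queues: N=0 E=1 S=0 W=3
Step 4 [EW]: N:wait,E:car5-GO,S:wait,W:car1-GO | queues: N=0 E=0 S=0 W=2

N: empty
E: empty
S: empty
W: 2 3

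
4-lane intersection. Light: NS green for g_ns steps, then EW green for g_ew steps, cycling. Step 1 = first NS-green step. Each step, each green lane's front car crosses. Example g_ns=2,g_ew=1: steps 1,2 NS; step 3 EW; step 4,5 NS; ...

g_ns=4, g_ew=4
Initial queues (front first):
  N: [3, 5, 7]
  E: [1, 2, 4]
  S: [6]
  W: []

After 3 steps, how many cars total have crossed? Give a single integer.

Answer: 4

Derivation:
Step 1 [NS]: N:car3-GO,E:wait,S:car6-GO,W:wait | queues: N=2 E=3 S=0 W=0
Step 2 [NS]: N:car5-GO,E:wait,S:empty,W:wait | queues: N=1 E=3 S=0 W=0
Step 3 [NS]: N:car7-GO,E:wait,S:empty,W:wait | queues: N=0 E=3 S=0 W=0
Cars crossed by step 3: 4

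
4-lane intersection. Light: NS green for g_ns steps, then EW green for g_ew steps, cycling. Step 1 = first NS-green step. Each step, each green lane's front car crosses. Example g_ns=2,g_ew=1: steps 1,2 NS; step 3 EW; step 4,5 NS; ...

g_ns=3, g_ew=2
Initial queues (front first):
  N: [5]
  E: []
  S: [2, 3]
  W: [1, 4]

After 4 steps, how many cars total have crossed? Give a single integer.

Answer: 4

Derivation:
Step 1 [NS]: N:car5-GO,E:wait,S:car2-GO,W:wait | queues: N=0 E=0 S=1 W=2
Step 2 [NS]: N:empty,E:wait,S:car3-GO,W:wait | queues: N=0 E=0 S=0 W=2
Step 3 [NS]: N:empty,E:wait,S:empty,W:wait | queues: N=0 E=0 S=0 W=2
Step 4 [EW]: N:wait,E:empty,S:wait,W:car1-GO | queues: N=0 E=0 S=0 W=1
Cars crossed by step 4: 4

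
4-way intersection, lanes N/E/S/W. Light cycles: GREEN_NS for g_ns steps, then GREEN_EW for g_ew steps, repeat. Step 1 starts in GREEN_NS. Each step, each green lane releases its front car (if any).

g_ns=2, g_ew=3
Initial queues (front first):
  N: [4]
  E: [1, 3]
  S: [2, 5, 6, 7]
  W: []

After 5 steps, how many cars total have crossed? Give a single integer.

Answer: 5

Derivation:
Step 1 [NS]: N:car4-GO,E:wait,S:car2-GO,W:wait | queues: N=0 E=2 S=3 W=0
Step 2 [NS]: N:empty,E:wait,S:car5-GO,W:wait | queues: N=0 E=2 S=2 W=0
Step 3 [EW]: N:wait,E:car1-GO,S:wait,W:empty | queues: N=0 E=1 S=2 W=0
Step 4 [EW]: N:wait,E:car3-GO,S:wait,W:empty | queues: N=0 E=0 S=2 W=0
Step 5 [EW]: N:wait,E:empty,S:wait,W:empty | queues: N=0 E=0 S=2 W=0
Cars crossed by step 5: 5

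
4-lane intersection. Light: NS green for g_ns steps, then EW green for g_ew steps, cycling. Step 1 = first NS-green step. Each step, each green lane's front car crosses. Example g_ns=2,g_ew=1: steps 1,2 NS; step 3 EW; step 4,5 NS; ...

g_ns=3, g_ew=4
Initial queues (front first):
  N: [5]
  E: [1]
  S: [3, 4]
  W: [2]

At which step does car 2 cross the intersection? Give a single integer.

Step 1 [NS]: N:car5-GO,E:wait,S:car3-GO,W:wait | queues: N=0 E=1 S=1 W=1
Step 2 [NS]: N:empty,E:wait,S:car4-GO,W:wait | queues: N=0 E=1 S=0 W=1
Step 3 [NS]: N:empty,E:wait,S:empty,W:wait | queues: N=0 E=1 S=0 W=1
Step 4 [EW]: N:wait,E:car1-GO,S:wait,W:car2-GO | queues: N=0 E=0 S=0 W=0
Car 2 crosses at step 4

4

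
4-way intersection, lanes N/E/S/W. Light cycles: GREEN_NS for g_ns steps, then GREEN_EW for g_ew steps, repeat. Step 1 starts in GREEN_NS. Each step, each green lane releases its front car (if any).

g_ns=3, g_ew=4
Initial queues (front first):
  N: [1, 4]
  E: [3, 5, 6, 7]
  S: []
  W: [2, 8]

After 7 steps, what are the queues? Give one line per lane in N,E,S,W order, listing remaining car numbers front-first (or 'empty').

Step 1 [NS]: N:car1-GO,E:wait,S:empty,W:wait | queues: N=1 E=4 S=0 W=2
Step 2 [NS]: N:car4-GO,E:wait,S:empty,W:wait | queues: N=0 E=4 S=0 W=2
Step 3 [NS]: N:empty,E:wait,S:empty,W:wait | queues: N=0 E=4 S=0 W=2
Step 4 [EW]: N:wait,E:car3-GO,S:wait,W:car2-GO | queues: N=0 E=3 S=0 W=1
Step 5 [EW]: N:wait,E:car5-GO,S:wait,W:car8-GO | queues: N=0 E=2 S=0 W=0
Step 6 [EW]: N:wait,E:car6-GO,S:wait,W:empty | queues: N=0 E=1 S=0 W=0
Step 7 [EW]: N:wait,E:car7-GO,S:wait,W:empty | queues: N=0 E=0 S=0 W=0

N: empty
E: empty
S: empty
W: empty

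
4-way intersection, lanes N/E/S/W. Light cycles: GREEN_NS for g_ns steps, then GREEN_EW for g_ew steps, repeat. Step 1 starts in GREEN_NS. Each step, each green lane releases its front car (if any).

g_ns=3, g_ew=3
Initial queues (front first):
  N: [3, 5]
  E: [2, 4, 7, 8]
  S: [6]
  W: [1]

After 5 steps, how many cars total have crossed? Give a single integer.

Answer: 6

Derivation:
Step 1 [NS]: N:car3-GO,E:wait,S:car6-GO,W:wait | queues: N=1 E=4 S=0 W=1
Step 2 [NS]: N:car5-GO,E:wait,S:empty,W:wait | queues: N=0 E=4 S=0 W=1
Step 3 [NS]: N:empty,E:wait,S:empty,W:wait | queues: N=0 E=4 S=0 W=1
Step 4 [EW]: N:wait,E:car2-GO,S:wait,W:car1-GO | queues: N=0 E=3 S=0 W=0
Step 5 [EW]: N:wait,E:car4-GO,S:wait,W:empty | queues: N=0 E=2 S=0 W=0
Cars crossed by step 5: 6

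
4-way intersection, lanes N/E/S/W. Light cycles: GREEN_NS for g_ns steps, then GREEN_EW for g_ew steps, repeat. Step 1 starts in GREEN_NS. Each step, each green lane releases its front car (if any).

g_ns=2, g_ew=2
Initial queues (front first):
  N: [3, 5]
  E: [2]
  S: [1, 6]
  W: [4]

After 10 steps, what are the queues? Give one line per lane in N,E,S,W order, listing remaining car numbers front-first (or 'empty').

Step 1 [NS]: N:car3-GO,E:wait,S:car1-GO,W:wait | queues: N=1 E=1 S=1 W=1
Step 2 [NS]: N:car5-GO,E:wait,S:car6-GO,W:wait | queues: N=0 E=1 S=0 W=1
Step 3 [EW]: N:wait,E:car2-GO,S:wait,W:car4-GO | queues: N=0 E=0 S=0 W=0

N: empty
E: empty
S: empty
W: empty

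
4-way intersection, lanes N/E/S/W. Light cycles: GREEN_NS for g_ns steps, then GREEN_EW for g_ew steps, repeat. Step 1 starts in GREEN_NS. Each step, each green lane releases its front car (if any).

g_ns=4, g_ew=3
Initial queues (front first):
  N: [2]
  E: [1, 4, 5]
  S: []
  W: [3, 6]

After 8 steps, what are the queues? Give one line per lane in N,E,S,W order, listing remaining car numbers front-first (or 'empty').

Step 1 [NS]: N:car2-GO,E:wait,S:empty,W:wait | queues: N=0 E=3 S=0 W=2
Step 2 [NS]: N:empty,E:wait,S:empty,W:wait | queues: N=0 E=3 S=0 W=2
Step 3 [NS]: N:empty,E:wait,S:empty,W:wait | queues: N=0 E=3 S=0 W=2
Step 4 [NS]: N:empty,E:wait,S:empty,W:wait | queues: N=0 E=3 S=0 W=2
Step 5 [EW]: N:wait,E:car1-GO,S:wait,W:car3-GO | queues: N=0 E=2 S=0 W=1
Step 6 [EW]: N:wait,E:car4-GO,S:wait,W:car6-GO | queues: N=0 E=1 S=0 W=0
Step 7 [EW]: N:wait,E:car5-GO,S:wait,W:empty | queues: N=0 E=0 S=0 W=0

N: empty
E: empty
S: empty
W: empty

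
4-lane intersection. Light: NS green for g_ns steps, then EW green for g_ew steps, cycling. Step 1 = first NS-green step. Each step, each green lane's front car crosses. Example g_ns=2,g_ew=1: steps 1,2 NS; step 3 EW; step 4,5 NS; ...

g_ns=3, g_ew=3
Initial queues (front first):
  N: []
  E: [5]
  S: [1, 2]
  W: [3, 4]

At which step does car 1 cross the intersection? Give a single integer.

Step 1 [NS]: N:empty,E:wait,S:car1-GO,W:wait | queues: N=0 E=1 S=1 W=2
Step 2 [NS]: N:empty,E:wait,S:car2-GO,W:wait | queues: N=0 E=1 S=0 W=2
Step 3 [NS]: N:empty,E:wait,S:empty,W:wait | queues: N=0 E=1 S=0 W=2
Step 4 [EW]: N:wait,E:car5-GO,S:wait,W:car3-GO | queues: N=0 E=0 S=0 W=1
Step 5 [EW]: N:wait,E:empty,S:wait,W:car4-GO | queues: N=0 E=0 S=0 W=0
Car 1 crosses at step 1

1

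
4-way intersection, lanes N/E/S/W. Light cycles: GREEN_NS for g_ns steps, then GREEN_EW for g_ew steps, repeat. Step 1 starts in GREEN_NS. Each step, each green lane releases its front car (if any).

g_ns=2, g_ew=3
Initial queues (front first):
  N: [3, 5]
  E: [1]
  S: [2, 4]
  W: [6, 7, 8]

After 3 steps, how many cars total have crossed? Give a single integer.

Step 1 [NS]: N:car3-GO,E:wait,S:car2-GO,W:wait | queues: N=1 E=1 S=1 W=3
Step 2 [NS]: N:car5-GO,E:wait,S:car4-GO,W:wait | queues: N=0 E=1 S=0 W=3
Step 3 [EW]: N:wait,E:car1-GO,S:wait,W:car6-GO | queues: N=0 E=0 S=0 W=2
Cars crossed by step 3: 6

Answer: 6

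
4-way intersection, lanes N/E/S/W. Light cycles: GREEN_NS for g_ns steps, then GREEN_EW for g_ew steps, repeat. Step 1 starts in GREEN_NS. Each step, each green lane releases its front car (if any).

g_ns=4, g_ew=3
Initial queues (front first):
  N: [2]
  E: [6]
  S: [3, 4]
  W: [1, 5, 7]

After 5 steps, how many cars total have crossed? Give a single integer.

Answer: 5

Derivation:
Step 1 [NS]: N:car2-GO,E:wait,S:car3-GO,W:wait | queues: N=0 E=1 S=1 W=3
Step 2 [NS]: N:empty,E:wait,S:car4-GO,W:wait | queues: N=0 E=1 S=0 W=3
Step 3 [NS]: N:empty,E:wait,S:empty,W:wait | queues: N=0 E=1 S=0 W=3
Step 4 [NS]: N:empty,E:wait,S:empty,W:wait | queues: N=0 E=1 S=0 W=3
Step 5 [EW]: N:wait,E:car6-GO,S:wait,W:car1-GO | queues: N=0 E=0 S=0 W=2
Cars crossed by step 5: 5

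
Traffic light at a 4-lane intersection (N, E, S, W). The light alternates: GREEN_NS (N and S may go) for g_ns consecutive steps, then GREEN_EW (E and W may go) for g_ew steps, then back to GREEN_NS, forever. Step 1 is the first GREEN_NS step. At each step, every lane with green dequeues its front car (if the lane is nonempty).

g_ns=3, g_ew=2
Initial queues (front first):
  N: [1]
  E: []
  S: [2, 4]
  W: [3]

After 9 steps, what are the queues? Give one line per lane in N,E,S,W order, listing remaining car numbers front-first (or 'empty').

Step 1 [NS]: N:car1-GO,E:wait,S:car2-GO,W:wait | queues: N=0 E=0 S=1 W=1
Step 2 [NS]: N:empty,E:wait,S:car4-GO,W:wait | queues: N=0 E=0 S=0 W=1
Step 3 [NS]: N:empty,E:wait,S:empty,W:wait | queues: N=0 E=0 S=0 W=1
Step 4 [EW]: N:wait,E:empty,S:wait,W:car3-GO | queues: N=0 E=0 S=0 W=0

N: empty
E: empty
S: empty
W: empty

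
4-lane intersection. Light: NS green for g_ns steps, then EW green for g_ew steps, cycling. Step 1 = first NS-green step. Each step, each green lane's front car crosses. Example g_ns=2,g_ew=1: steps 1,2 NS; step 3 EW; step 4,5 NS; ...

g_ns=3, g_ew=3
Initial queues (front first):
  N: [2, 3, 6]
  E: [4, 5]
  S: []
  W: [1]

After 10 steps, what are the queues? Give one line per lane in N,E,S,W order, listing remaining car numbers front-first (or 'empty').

Step 1 [NS]: N:car2-GO,E:wait,S:empty,W:wait | queues: N=2 E=2 S=0 W=1
Step 2 [NS]: N:car3-GO,E:wait,S:empty,W:wait | queues: N=1 E=2 S=0 W=1
Step 3 [NS]: N:car6-GO,E:wait,S:empty,W:wait | queues: N=0 E=2 S=0 W=1
Step 4 [EW]: N:wait,E:car4-GO,S:wait,W:car1-GO | queues: N=0 E=1 S=0 W=0
Step 5 [EW]: N:wait,E:car5-GO,S:wait,W:empty | queues: N=0 E=0 S=0 W=0

N: empty
E: empty
S: empty
W: empty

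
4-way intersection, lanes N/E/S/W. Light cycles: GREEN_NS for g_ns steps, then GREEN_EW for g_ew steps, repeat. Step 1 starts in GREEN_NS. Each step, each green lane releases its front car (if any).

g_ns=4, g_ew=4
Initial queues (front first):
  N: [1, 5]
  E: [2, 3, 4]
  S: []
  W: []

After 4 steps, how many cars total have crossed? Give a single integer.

Answer: 2

Derivation:
Step 1 [NS]: N:car1-GO,E:wait,S:empty,W:wait | queues: N=1 E=3 S=0 W=0
Step 2 [NS]: N:car5-GO,E:wait,S:empty,W:wait | queues: N=0 E=3 S=0 W=0
Step 3 [NS]: N:empty,E:wait,S:empty,W:wait | queues: N=0 E=3 S=0 W=0
Step 4 [NS]: N:empty,E:wait,S:empty,W:wait | queues: N=0 E=3 S=0 W=0
Cars crossed by step 4: 2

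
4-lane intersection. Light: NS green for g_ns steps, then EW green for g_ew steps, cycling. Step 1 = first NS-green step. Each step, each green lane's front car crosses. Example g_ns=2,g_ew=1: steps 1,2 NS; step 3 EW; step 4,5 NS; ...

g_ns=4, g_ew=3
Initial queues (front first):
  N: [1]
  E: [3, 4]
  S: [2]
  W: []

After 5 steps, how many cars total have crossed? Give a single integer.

Answer: 3

Derivation:
Step 1 [NS]: N:car1-GO,E:wait,S:car2-GO,W:wait | queues: N=0 E=2 S=0 W=0
Step 2 [NS]: N:empty,E:wait,S:empty,W:wait | queues: N=0 E=2 S=0 W=0
Step 3 [NS]: N:empty,E:wait,S:empty,W:wait | queues: N=0 E=2 S=0 W=0
Step 4 [NS]: N:empty,E:wait,S:empty,W:wait | queues: N=0 E=2 S=0 W=0
Step 5 [EW]: N:wait,E:car3-GO,S:wait,W:empty | queues: N=0 E=1 S=0 W=0
Cars crossed by step 5: 3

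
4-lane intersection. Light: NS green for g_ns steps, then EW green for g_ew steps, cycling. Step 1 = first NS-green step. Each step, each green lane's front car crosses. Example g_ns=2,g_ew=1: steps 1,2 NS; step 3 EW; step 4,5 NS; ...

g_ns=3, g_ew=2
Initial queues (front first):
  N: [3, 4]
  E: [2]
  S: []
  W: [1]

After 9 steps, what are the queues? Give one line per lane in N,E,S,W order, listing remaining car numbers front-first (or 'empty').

Step 1 [NS]: N:car3-GO,E:wait,S:empty,W:wait | queues: N=1 E=1 S=0 W=1
Step 2 [NS]: N:car4-GO,E:wait,S:empty,W:wait | queues: N=0 E=1 S=0 W=1
Step 3 [NS]: N:empty,E:wait,S:empty,W:wait | queues: N=0 E=1 S=0 W=1
Step 4 [EW]: N:wait,E:car2-GO,S:wait,W:car1-GO | queues: N=0 E=0 S=0 W=0

N: empty
E: empty
S: empty
W: empty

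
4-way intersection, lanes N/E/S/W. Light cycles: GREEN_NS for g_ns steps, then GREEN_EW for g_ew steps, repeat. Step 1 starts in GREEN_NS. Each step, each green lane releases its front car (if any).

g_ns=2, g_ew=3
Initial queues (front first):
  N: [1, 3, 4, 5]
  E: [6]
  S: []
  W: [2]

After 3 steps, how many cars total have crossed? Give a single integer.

Step 1 [NS]: N:car1-GO,E:wait,S:empty,W:wait | queues: N=3 E=1 S=0 W=1
Step 2 [NS]: N:car3-GO,E:wait,S:empty,W:wait | queues: N=2 E=1 S=0 W=1
Step 3 [EW]: N:wait,E:car6-GO,S:wait,W:car2-GO | queues: N=2 E=0 S=0 W=0
Cars crossed by step 3: 4

Answer: 4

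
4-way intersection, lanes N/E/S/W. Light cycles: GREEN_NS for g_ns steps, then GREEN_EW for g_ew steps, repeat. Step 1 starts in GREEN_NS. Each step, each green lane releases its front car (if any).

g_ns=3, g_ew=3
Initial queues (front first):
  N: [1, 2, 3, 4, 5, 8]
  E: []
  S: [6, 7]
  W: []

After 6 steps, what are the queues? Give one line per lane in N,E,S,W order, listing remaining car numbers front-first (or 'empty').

Step 1 [NS]: N:car1-GO,E:wait,S:car6-GO,W:wait | queues: N=5 E=0 S=1 W=0
Step 2 [NS]: N:car2-GO,E:wait,S:car7-GO,W:wait | queues: N=4 E=0 S=0 W=0
Step 3 [NS]: N:car3-GO,E:wait,S:empty,W:wait | queues: N=3 E=0 S=0 W=0
Step 4 [EW]: N:wait,E:empty,S:wait,W:empty | queues: N=3 E=0 S=0 W=0
Step 5 [EW]: N:wait,E:empty,S:wait,W:empty | queues: N=3 E=0 S=0 W=0
Step 6 [EW]: N:wait,E:empty,S:wait,W:empty | queues: N=3 E=0 S=0 W=0

N: 4 5 8
E: empty
S: empty
W: empty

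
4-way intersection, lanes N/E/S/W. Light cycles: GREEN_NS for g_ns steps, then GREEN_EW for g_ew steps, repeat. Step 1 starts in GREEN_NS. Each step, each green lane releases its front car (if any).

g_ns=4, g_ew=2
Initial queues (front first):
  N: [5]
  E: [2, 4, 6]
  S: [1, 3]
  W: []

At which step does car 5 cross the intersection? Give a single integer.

Step 1 [NS]: N:car5-GO,E:wait,S:car1-GO,W:wait | queues: N=0 E=3 S=1 W=0
Step 2 [NS]: N:empty,E:wait,S:car3-GO,W:wait | queues: N=0 E=3 S=0 W=0
Step 3 [NS]: N:empty,E:wait,S:empty,W:wait | queues: N=0 E=3 S=0 W=0
Step 4 [NS]: N:empty,E:wait,S:empty,W:wait | queues: N=0 E=3 S=0 W=0
Step 5 [EW]: N:wait,E:car2-GO,S:wait,W:empty | queues: N=0 E=2 S=0 W=0
Step 6 [EW]: N:wait,E:car4-GO,S:wait,W:empty | queues: N=0 E=1 S=0 W=0
Step 7 [NS]: N:empty,E:wait,S:empty,W:wait | queues: N=0 E=1 S=0 W=0
Step 8 [NS]: N:empty,E:wait,S:empty,W:wait | queues: N=0 E=1 S=0 W=0
Step 9 [NS]: N:empty,E:wait,S:empty,W:wait | queues: N=0 E=1 S=0 W=0
Step 10 [NS]: N:empty,E:wait,S:empty,W:wait | queues: N=0 E=1 S=0 W=0
Step 11 [EW]: N:wait,E:car6-GO,S:wait,W:empty | queues: N=0 E=0 S=0 W=0
Car 5 crosses at step 1

1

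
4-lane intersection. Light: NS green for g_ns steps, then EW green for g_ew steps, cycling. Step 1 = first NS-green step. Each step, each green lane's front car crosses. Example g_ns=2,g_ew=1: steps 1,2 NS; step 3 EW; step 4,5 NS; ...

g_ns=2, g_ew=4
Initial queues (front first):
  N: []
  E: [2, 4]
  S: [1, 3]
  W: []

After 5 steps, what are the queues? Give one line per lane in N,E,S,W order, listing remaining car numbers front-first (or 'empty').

Step 1 [NS]: N:empty,E:wait,S:car1-GO,W:wait | queues: N=0 E=2 S=1 W=0
Step 2 [NS]: N:empty,E:wait,S:car3-GO,W:wait | queues: N=0 E=2 S=0 W=0
Step 3 [EW]: N:wait,E:car2-GO,S:wait,W:empty | queues: N=0 E=1 S=0 W=0
Step 4 [EW]: N:wait,E:car4-GO,S:wait,W:empty | queues: N=0 E=0 S=0 W=0

N: empty
E: empty
S: empty
W: empty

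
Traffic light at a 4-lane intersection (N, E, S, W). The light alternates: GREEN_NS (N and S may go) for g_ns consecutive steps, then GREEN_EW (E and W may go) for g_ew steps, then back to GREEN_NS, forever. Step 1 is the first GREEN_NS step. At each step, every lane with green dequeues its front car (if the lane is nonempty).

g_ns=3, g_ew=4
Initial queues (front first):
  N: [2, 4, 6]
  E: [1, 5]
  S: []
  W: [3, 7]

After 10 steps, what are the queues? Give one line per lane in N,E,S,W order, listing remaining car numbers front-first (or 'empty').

Step 1 [NS]: N:car2-GO,E:wait,S:empty,W:wait | queues: N=2 E=2 S=0 W=2
Step 2 [NS]: N:car4-GO,E:wait,S:empty,W:wait | queues: N=1 E=2 S=0 W=2
Step 3 [NS]: N:car6-GO,E:wait,S:empty,W:wait | queues: N=0 E=2 S=0 W=2
Step 4 [EW]: N:wait,E:car1-GO,S:wait,W:car3-GO | queues: N=0 E=1 S=0 W=1
Step 5 [EW]: N:wait,E:car5-GO,S:wait,W:car7-GO | queues: N=0 E=0 S=0 W=0

N: empty
E: empty
S: empty
W: empty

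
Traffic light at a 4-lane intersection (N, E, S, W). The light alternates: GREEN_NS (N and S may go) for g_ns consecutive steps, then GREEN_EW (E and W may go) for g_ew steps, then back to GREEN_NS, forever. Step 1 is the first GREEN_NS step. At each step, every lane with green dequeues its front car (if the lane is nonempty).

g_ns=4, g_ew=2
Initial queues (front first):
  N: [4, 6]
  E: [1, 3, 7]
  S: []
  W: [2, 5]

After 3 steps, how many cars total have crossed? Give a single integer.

Answer: 2

Derivation:
Step 1 [NS]: N:car4-GO,E:wait,S:empty,W:wait | queues: N=1 E=3 S=0 W=2
Step 2 [NS]: N:car6-GO,E:wait,S:empty,W:wait | queues: N=0 E=3 S=0 W=2
Step 3 [NS]: N:empty,E:wait,S:empty,W:wait | queues: N=0 E=3 S=0 W=2
Cars crossed by step 3: 2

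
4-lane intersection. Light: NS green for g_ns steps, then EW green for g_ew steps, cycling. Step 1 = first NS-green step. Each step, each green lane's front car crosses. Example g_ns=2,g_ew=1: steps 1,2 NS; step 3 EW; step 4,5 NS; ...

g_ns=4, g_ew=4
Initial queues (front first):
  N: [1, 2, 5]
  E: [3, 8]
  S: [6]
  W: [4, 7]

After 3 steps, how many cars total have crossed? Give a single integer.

Answer: 4

Derivation:
Step 1 [NS]: N:car1-GO,E:wait,S:car6-GO,W:wait | queues: N=2 E=2 S=0 W=2
Step 2 [NS]: N:car2-GO,E:wait,S:empty,W:wait | queues: N=1 E=2 S=0 W=2
Step 3 [NS]: N:car5-GO,E:wait,S:empty,W:wait | queues: N=0 E=2 S=0 W=2
Cars crossed by step 3: 4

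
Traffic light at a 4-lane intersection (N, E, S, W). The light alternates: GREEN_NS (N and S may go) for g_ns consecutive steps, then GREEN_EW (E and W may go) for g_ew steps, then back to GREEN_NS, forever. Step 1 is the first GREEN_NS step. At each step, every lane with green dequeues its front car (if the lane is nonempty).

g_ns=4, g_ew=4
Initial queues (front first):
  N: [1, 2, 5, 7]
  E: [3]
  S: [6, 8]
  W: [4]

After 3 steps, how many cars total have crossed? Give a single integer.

Answer: 5

Derivation:
Step 1 [NS]: N:car1-GO,E:wait,S:car6-GO,W:wait | queues: N=3 E=1 S=1 W=1
Step 2 [NS]: N:car2-GO,E:wait,S:car8-GO,W:wait | queues: N=2 E=1 S=0 W=1
Step 3 [NS]: N:car5-GO,E:wait,S:empty,W:wait | queues: N=1 E=1 S=0 W=1
Cars crossed by step 3: 5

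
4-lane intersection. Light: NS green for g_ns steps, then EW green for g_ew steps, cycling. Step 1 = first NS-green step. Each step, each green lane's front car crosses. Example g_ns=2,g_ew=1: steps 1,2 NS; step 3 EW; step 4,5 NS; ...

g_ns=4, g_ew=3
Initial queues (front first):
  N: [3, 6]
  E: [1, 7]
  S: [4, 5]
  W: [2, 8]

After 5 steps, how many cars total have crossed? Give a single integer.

Answer: 6

Derivation:
Step 1 [NS]: N:car3-GO,E:wait,S:car4-GO,W:wait | queues: N=1 E=2 S=1 W=2
Step 2 [NS]: N:car6-GO,E:wait,S:car5-GO,W:wait | queues: N=0 E=2 S=0 W=2
Step 3 [NS]: N:empty,E:wait,S:empty,W:wait | queues: N=0 E=2 S=0 W=2
Step 4 [NS]: N:empty,E:wait,S:empty,W:wait | queues: N=0 E=2 S=0 W=2
Step 5 [EW]: N:wait,E:car1-GO,S:wait,W:car2-GO | queues: N=0 E=1 S=0 W=1
Cars crossed by step 5: 6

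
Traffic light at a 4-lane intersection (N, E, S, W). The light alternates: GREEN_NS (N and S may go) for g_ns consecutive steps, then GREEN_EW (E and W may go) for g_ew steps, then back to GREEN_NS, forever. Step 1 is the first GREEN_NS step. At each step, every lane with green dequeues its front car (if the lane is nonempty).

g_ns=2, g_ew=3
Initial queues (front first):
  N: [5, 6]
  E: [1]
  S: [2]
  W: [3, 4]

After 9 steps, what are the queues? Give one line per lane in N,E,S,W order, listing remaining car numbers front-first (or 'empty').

Step 1 [NS]: N:car5-GO,E:wait,S:car2-GO,W:wait | queues: N=1 E=1 S=0 W=2
Step 2 [NS]: N:car6-GO,E:wait,S:empty,W:wait | queues: N=0 E=1 S=0 W=2
Step 3 [EW]: N:wait,E:car1-GO,S:wait,W:car3-GO | queues: N=0 E=0 S=0 W=1
Step 4 [EW]: N:wait,E:empty,S:wait,W:car4-GO | queues: N=0 E=0 S=0 W=0

N: empty
E: empty
S: empty
W: empty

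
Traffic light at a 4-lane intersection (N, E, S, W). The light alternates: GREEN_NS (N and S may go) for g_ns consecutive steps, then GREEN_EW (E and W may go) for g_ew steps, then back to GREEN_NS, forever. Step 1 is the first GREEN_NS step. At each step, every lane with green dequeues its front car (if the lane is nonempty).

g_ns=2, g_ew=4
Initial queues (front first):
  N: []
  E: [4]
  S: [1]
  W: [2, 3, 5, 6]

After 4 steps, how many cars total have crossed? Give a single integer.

Answer: 4

Derivation:
Step 1 [NS]: N:empty,E:wait,S:car1-GO,W:wait | queues: N=0 E=1 S=0 W=4
Step 2 [NS]: N:empty,E:wait,S:empty,W:wait | queues: N=0 E=1 S=0 W=4
Step 3 [EW]: N:wait,E:car4-GO,S:wait,W:car2-GO | queues: N=0 E=0 S=0 W=3
Step 4 [EW]: N:wait,E:empty,S:wait,W:car3-GO | queues: N=0 E=0 S=0 W=2
Cars crossed by step 4: 4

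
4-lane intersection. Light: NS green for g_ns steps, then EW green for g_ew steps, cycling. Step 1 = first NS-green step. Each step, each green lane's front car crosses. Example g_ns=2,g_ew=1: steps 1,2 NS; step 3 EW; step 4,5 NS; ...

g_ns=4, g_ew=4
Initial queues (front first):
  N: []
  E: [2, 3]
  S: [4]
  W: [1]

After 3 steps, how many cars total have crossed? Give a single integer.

Answer: 1

Derivation:
Step 1 [NS]: N:empty,E:wait,S:car4-GO,W:wait | queues: N=0 E=2 S=0 W=1
Step 2 [NS]: N:empty,E:wait,S:empty,W:wait | queues: N=0 E=2 S=0 W=1
Step 3 [NS]: N:empty,E:wait,S:empty,W:wait | queues: N=0 E=2 S=0 W=1
Cars crossed by step 3: 1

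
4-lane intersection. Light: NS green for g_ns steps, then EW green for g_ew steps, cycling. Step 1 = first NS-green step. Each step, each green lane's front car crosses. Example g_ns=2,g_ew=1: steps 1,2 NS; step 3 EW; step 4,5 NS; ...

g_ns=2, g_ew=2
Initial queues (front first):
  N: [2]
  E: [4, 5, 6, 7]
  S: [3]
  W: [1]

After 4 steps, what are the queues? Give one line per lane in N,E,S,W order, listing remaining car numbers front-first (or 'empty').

Step 1 [NS]: N:car2-GO,E:wait,S:car3-GO,W:wait | queues: N=0 E=4 S=0 W=1
Step 2 [NS]: N:empty,E:wait,S:empty,W:wait | queues: N=0 E=4 S=0 W=1
Step 3 [EW]: N:wait,E:car4-GO,S:wait,W:car1-GO | queues: N=0 E=3 S=0 W=0
Step 4 [EW]: N:wait,E:car5-GO,S:wait,W:empty | queues: N=0 E=2 S=0 W=0

N: empty
E: 6 7
S: empty
W: empty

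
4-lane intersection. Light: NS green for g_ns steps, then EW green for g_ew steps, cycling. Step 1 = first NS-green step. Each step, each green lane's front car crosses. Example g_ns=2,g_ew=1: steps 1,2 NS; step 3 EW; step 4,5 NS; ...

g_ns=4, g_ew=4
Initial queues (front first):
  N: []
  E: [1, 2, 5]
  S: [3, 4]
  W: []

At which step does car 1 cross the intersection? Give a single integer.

Step 1 [NS]: N:empty,E:wait,S:car3-GO,W:wait | queues: N=0 E=3 S=1 W=0
Step 2 [NS]: N:empty,E:wait,S:car4-GO,W:wait | queues: N=0 E=3 S=0 W=0
Step 3 [NS]: N:empty,E:wait,S:empty,W:wait | queues: N=0 E=3 S=0 W=0
Step 4 [NS]: N:empty,E:wait,S:empty,W:wait | queues: N=0 E=3 S=0 W=0
Step 5 [EW]: N:wait,E:car1-GO,S:wait,W:empty | queues: N=0 E=2 S=0 W=0
Step 6 [EW]: N:wait,E:car2-GO,S:wait,W:empty | queues: N=0 E=1 S=0 W=0
Step 7 [EW]: N:wait,E:car5-GO,S:wait,W:empty | queues: N=0 E=0 S=0 W=0
Car 1 crosses at step 5

5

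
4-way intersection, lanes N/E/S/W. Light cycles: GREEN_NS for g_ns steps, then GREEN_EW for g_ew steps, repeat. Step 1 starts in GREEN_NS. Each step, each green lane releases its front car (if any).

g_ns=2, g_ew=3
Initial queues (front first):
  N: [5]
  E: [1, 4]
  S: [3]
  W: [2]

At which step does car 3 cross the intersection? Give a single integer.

Step 1 [NS]: N:car5-GO,E:wait,S:car3-GO,W:wait | queues: N=0 E=2 S=0 W=1
Step 2 [NS]: N:empty,E:wait,S:empty,W:wait | queues: N=0 E=2 S=0 W=1
Step 3 [EW]: N:wait,E:car1-GO,S:wait,W:car2-GO | queues: N=0 E=1 S=0 W=0
Step 4 [EW]: N:wait,E:car4-GO,S:wait,W:empty | queues: N=0 E=0 S=0 W=0
Car 3 crosses at step 1

1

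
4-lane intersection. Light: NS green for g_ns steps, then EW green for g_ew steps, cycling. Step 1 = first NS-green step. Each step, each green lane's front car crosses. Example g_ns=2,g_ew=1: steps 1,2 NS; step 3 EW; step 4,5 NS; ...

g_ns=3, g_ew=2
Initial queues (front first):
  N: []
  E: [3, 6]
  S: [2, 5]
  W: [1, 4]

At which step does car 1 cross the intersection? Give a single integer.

Step 1 [NS]: N:empty,E:wait,S:car2-GO,W:wait | queues: N=0 E=2 S=1 W=2
Step 2 [NS]: N:empty,E:wait,S:car5-GO,W:wait | queues: N=0 E=2 S=0 W=2
Step 3 [NS]: N:empty,E:wait,S:empty,W:wait | queues: N=0 E=2 S=0 W=2
Step 4 [EW]: N:wait,E:car3-GO,S:wait,W:car1-GO | queues: N=0 E=1 S=0 W=1
Step 5 [EW]: N:wait,E:car6-GO,S:wait,W:car4-GO | queues: N=0 E=0 S=0 W=0
Car 1 crosses at step 4

4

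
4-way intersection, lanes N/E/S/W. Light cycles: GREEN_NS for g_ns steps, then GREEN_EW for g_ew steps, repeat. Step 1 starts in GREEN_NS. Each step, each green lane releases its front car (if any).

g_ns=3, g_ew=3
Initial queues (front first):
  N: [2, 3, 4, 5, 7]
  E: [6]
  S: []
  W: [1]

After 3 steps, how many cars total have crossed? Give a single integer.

Step 1 [NS]: N:car2-GO,E:wait,S:empty,W:wait | queues: N=4 E=1 S=0 W=1
Step 2 [NS]: N:car3-GO,E:wait,S:empty,W:wait | queues: N=3 E=1 S=0 W=1
Step 3 [NS]: N:car4-GO,E:wait,S:empty,W:wait | queues: N=2 E=1 S=0 W=1
Cars crossed by step 3: 3

Answer: 3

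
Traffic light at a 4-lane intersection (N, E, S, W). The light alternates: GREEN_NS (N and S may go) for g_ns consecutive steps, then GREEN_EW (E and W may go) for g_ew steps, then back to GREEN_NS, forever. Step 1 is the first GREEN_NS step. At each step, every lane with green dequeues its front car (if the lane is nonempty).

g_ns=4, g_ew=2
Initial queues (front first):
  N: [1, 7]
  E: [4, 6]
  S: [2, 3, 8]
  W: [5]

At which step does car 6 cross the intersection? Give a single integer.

Step 1 [NS]: N:car1-GO,E:wait,S:car2-GO,W:wait | queues: N=1 E=2 S=2 W=1
Step 2 [NS]: N:car7-GO,E:wait,S:car3-GO,W:wait | queues: N=0 E=2 S=1 W=1
Step 3 [NS]: N:empty,E:wait,S:car8-GO,W:wait | queues: N=0 E=2 S=0 W=1
Step 4 [NS]: N:empty,E:wait,S:empty,W:wait | queues: N=0 E=2 S=0 W=1
Step 5 [EW]: N:wait,E:car4-GO,S:wait,W:car5-GO | queues: N=0 E=1 S=0 W=0
Step 6 [EW]: N:wait,E:car6-GO,S:wait,W:empty | queues: N=0 E=0 S=0 W=0
Car 6 crosses at step 6

6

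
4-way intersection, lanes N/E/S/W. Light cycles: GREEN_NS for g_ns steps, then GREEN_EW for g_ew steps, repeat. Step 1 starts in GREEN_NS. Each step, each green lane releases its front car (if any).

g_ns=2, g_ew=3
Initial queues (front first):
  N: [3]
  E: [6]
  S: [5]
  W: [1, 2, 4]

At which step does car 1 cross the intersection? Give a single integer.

Step 1 [NS]: N:car3-GO,E:wait,S:car5-GO,W:wait | queues: N=0 E=1 S=0 W=3
Step 2 [NS]: N:empty,E:wait,S:empty,W:wait | queues: N=0 E=1 S=0 W=3
Step 3 [EW]: N:wait,E:car6-GO,S:wait,W:car1-GO | queues: N=0 E=0 S=0 W=2
Step 4 [EW]: N:wait,E:empty,S:wait,W:car2-GO | queues: N=0 E=0 S=0 W=1
Step 5 [EW]: N:wait,E:empty,S:wait,W:car4-GO | queues: N=0 E=0 S=0 W=0
Car 1 crosses at step 3

3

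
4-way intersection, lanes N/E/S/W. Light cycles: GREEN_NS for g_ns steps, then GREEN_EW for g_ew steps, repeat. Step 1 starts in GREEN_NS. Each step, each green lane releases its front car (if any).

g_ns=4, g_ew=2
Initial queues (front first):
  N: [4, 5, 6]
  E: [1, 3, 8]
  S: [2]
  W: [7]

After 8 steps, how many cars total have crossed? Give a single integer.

Step 1 [NS]: N:car4-GO,E:wait,S:car2-GO,W:wait | queues: N=2 E=3 S=0 W=1
Step 2 [NS]: N:car5-GO,E:wait,S:empty,W:wait | queues: N=1 E=3 S=0 W=1
Step 3 [NS]: N:car6-GO,E:wait,S:empty,W:wait | queues: N=0 E=3 S=0 W=1
Step 4 [NS]: N:empty,E:wait,S:empty,W:wait | queues: N=0 E=3 S=0 W=1
Step 5 [EW]: N:wait,E:car1-GO,S:wait,W:car7-GO | queues: N=0 E=2 S=0 W=0
Step 6 [EW]: N:wait,E:car3-GO,S:wait,W:empty | queues: N=0 E=1 S=0 W=0
Step 7 [NS]: N:empty,E:wait,S:empty,W:wait | queues: N=0 E=1 S=0 W=0
Step 8 [NS]: N:empty,E:wait,S:empty,W:wait | queues: N=0 E=1 S=0 W=0
Cars crossed by step 8: 7

Answer: 7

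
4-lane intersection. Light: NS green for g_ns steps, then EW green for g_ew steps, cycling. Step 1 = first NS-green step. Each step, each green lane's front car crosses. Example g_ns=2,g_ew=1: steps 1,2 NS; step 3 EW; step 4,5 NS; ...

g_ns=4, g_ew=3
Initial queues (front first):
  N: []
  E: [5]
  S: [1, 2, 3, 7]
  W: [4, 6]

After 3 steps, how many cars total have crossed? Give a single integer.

Answer: 3

Derivation:
Step 1 [NS]: N:empty,E:wait,S:car1-GO,W:wait | queues: N=0 E=1 S=3 W=2
Step 2 [NS]: N:empty,E:wait,S:car2-GO,W:wait | queues: N=0 E=1 S=2 W=2
Step 3 [NS]: N:empty,E:wait,S:car3-GO,W:wait | queues: N=0 E=1 S=1 W=2
Cars crossed by step 3: 3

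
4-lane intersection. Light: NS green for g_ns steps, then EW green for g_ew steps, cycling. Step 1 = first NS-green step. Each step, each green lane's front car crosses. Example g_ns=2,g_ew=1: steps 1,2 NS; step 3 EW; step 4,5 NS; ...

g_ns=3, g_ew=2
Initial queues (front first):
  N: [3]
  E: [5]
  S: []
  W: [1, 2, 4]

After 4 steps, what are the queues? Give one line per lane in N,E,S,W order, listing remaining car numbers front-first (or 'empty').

Step 1 [NS]: N:car3-GO,E:wait,S:empty,W:wait | queues: N=0 E=1 S=0 W=3
Step 2 [NS]: N:empty,E:wait,S:empty,W:wait | queues: N=0 E=1 S=0 W=3
Step 3 [NS]: N:empty,E:wait,S:empty,W:wait | queues: N=0 E=1 S=0 W=3
Step 4 [EW]: N:wait,E:car5-GO,S:wait,W:car1-GO | queues: N=0 E=0 S=0 W=2

N: empty
E: empty
S: empty
W: 2 4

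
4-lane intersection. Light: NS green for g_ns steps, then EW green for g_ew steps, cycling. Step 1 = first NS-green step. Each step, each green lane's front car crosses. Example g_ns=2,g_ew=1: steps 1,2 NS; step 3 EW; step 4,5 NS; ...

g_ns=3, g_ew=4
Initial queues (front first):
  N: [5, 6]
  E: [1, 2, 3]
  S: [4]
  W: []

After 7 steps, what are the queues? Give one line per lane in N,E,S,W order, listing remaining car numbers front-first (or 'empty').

Step 1 [NS]: N:car5-GO,E:wait,S:car4-GO,W:wait | queues: N=1 E=3 S=0 W=0
Step 2 [NS]: N:car6-GO,E:wait,S:empty,W:wait | queues: N=0 E=3 S=0 W=0
Step 3 [NS]: N:empty,E:wait,S:empty,W:wait | queues: N=0 E=3 S=0 W=0
Step 4 [EW]: N:wait,E:car1-GO,S:wait,W:empty | queues: N=0 E=2 S=0 W=0
Step 5 [EW]: N:wait,E:car2-GO,S:wait,W:empty | queues: N=0 E=1 S=0 W=0
Step 6 [EW]: N:wait,E:car3-GO,S:wait,W:empty | queues: N=0 E=0 S=0 W=0

N: empty
E: empty
S: empty
W: empty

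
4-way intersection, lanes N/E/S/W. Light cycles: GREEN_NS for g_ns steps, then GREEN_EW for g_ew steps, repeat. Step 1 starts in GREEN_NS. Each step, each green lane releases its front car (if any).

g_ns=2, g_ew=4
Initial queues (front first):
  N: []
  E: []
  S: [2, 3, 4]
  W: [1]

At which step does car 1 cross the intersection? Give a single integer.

Step 1 [NS]: N:empty,E:wait,S:car2-GO,W:wait | queues: N=0 E=0 S=2 W=1
Step 2 [NS]: N:empty,E:wait,S:car3-GO,W:wait | queues: N=0 E=0 S=1 W=1
Step 3 [EW]: N:wait,E:empty,S:wait,W:car1-GO | queues: N=0 E=0 S=1 W=0
Step 4 [EW]: N:wait,E:empty,S:wait,W:empty | queues: N=0 E=0 S=1 W=0
Step 5 [EW]: N:wait,E:empty,S:wait,W:empty | queues: N=0 E=0 S=1 W=0
Step 6 [EW]: N:wait,E:empty,S:wait,W:empty | queues: N=0 E=0 S=1 W=0
Step 7 [NS]: N:empty,E:wait,S:car4-GO,W:wait | queues: N=0 E=0 S=0 W=0
Car 1 crosses at step 3

3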